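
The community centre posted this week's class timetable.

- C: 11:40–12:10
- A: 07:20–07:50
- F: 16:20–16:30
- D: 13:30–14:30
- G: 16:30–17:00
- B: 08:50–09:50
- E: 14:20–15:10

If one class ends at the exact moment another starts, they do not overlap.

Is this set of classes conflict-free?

Sorted by start: A, B, C, D, E, F, G.
B starts after A ends, so A has no further overlaps.
C starts after B ends, so B has no further overlaps.
D starts after C ends, so C has no further overlaps.
E starts before D ends → D and E overlap.
That's a conflict, so the schedule is not conflict-free.

No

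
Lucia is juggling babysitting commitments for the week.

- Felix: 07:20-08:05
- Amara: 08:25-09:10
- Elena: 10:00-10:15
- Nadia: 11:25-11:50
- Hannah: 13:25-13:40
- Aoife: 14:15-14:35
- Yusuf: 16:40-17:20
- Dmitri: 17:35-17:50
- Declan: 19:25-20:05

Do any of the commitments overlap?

Sorted by start: Felix, Amara, Elena, Nadia, Hannah, Aoife, Yusuf, Dmitri, Declan.
Amara starts after Felix ends — done with Felix.
Elena starts after Amara ends — done with Amara.
Nadia starts after Elena ends — done with Elena.
Hannah starts after Nadia ends — done with Nadia.
Aoife starts after Hannah ends — done with Hannah.
Yusuf starts after Aoife ends — done with Aoife.
Dmitri starts after Yusuf ends — done with Yusuf.
Declan starts after Dmitri ends.
Every pair is clear; the schedule has no overlaps.

No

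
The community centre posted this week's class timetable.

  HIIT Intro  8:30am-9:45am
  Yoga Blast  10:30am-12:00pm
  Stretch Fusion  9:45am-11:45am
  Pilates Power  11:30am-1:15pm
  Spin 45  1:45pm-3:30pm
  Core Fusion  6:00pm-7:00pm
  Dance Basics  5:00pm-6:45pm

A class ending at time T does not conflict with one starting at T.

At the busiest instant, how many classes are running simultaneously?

3

Sweep the timeline, counting +1 at each start and −1 at each end (ends before starts at a tie):
8:30am start HIIT Intro → 1
9:45am end HIIT Intro → 0
9:45am start Stretch Fusion → 1
10:30am start Yoga Blast → 2
11:30am start Pilates Power → 3
11:45am end Stretch Fusion → 2
12:00pm end Yoga Blast → 1
1:15pm end Pilates Power → 0
1:45pm start Spin 45 → 1
3:30pm end Spin 45 → 0
5:00pm start Dance Basics → 1
6:00pm start Core Fusion → 2
6:45pm end Dance Basics → 1
7:00pm end Core Fusion → 0
Peak is 3, at 11:30am (Pilates Power, Stretch Fusion, Yoga Blast).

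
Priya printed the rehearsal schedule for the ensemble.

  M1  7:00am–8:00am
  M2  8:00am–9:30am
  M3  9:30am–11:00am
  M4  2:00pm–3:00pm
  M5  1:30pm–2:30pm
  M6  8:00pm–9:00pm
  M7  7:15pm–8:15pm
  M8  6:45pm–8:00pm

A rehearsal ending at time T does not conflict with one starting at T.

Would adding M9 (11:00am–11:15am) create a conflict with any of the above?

No — it doesn't clash with anything

M1: ends 8:00am at or before M9 starts 11:00am → clear.
M2: ends 9:30am at or before M9 starts 11:00am → clear.
M3: ends 11:00am at or before M9 starts 11:00am → clear.
M5: starts 1:30pm at or after M9 ends 11:15am → clear.
M4: starts 2:00pm at or after M9 ends 11:15am → clear.
M8: starts 6:45pm at or after M9 ends 11:15am → clear.
M7: starts 7:15pm at or after M9 ends 11:15am → clear.
M6: starts 8:00pm at or after M9 ends 11:15am → clear.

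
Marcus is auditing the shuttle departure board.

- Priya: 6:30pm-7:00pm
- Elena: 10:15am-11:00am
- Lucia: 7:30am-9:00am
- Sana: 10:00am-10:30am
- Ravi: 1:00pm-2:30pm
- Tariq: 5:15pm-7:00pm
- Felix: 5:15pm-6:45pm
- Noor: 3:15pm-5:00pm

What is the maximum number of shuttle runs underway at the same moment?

Sort all start/end points and keep a running count:
7:30am start Lucia → 1
9:00am end Lucia → 0
10:00am start Sana → 1
10:15am start Elena → 2
10:30am end Sana → 1
11:00am end Elena → 0
1:00pm start Ravi → 1
2:30pm end Ravi → 0
3:15pm start Noor → 1
5:00pm end Noor → 0
5:15pm start Felix → 1
5:15pm start Tariq → 2
6:30pm start Priya → 3
6:45pm end Felix → 2
7:00pm end Priya → 1
7:00pm end Tariq → 0
Peak is 3, at 6:30pm (Felix, Priya, Tariq).

3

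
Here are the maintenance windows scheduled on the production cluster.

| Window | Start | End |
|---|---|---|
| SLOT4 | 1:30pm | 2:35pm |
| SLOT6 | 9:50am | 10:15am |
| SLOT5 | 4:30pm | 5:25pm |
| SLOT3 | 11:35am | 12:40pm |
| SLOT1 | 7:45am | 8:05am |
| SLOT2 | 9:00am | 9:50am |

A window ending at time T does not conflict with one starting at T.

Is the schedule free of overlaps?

Two intervals overlap when each starts before the other ends.
Sorted by start: SLOT1, SLOT2, SLOT6, SLOT3, SLOT4, SLOT5.
SLOT2 starts after SLOT1 ends; SLOT1 is clear from here.
SLOT6 starts exactly when SLOT2 ends (back-to-back, no overlap); SLOT2 is clear from here.
SLOT3 starts after SLOT6 ends; SLOT6 is clear from here.
SLOT4 starts after SLOT3 ends; SLOT3 is clear from here.
SLOT5 starts after SLOT4 ends.
Every pair is clear; the schedule has no overlaps.

Yes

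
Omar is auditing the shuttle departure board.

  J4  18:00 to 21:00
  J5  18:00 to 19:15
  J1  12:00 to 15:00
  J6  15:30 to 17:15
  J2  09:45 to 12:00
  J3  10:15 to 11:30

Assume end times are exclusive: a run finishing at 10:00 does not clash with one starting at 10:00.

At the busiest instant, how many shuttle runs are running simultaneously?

Sort all start/end points and keep a running count:
09:45 start J2 → 1
10:15 start J3 → 2
11:30 end J3 → 1
12:00 end J2 → 0
12:00 start J1 → 1
15:00 end J1 → 0
15:30 start J6 → 1
17:15 end J6 → 0
18:00 start J4 → 1
18:00 start J5 → 2
19:15 end J5 → 1
21:00 end J4 → 0
Peak is 2, at 10:15 (J2, J3).

2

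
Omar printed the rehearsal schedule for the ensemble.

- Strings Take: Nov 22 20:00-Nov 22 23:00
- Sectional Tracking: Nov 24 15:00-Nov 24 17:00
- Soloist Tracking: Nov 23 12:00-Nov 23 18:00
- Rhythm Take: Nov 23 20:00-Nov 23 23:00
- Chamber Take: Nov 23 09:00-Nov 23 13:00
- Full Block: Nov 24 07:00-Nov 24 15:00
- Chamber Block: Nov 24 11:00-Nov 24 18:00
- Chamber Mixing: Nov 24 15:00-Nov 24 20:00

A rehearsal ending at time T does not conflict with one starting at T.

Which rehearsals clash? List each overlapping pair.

Sorted by start: Strings Take, Chamber Take, Soloist Tracking, Rhythm Take, Full Block, Chamber Block, Sectional Tracking, Chamber Mixing.
Chamber Take starts after Strings Take ends; Strings Take is clear from here.
Soloist Tracking starts before Chamber Take ends → Chamber Take and Soloist Tracking overlap.
Rhythm Take starts after Chamber Take ends; Chamber Take is clear from here.
Rhythm Take starts after Soloist Tracking ends; Soloist Tracking is clear from here.
Full Block starts after Rhythm Take ends; Rhythm Take is clear from here.
Chamber Block starts before Full Block ends → Full Block and Chamber Block overlap.
Sectional Tracking starts exactly when Full Block ends (back-to-back, no overlap); Full Block is clear from here.
Sectional Tracking starts before Chamber Block ends → Chamber Block and Sectional Tracking overlap.
Chamber Mixing starts before Chamber Block ends → Chamber Block and Chamber Mixing overlap.
Chamber Mixing starts before Sectional Tracking ends → Sectional Tracking and Chamber Mixing overlap.

Chamber Block & Chamber Mixing, Chamber Block & Full Block, Chamber Block & Sectional Tracking, Chamber Mixing & Sectional Tracking, Chamber Take & Soloist Tracking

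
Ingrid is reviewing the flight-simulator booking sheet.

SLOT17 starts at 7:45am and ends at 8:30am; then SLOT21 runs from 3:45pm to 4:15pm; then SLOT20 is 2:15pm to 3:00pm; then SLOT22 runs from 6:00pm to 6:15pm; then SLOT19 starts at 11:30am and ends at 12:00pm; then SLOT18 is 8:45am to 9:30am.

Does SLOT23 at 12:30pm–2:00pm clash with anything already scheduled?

SLOT17: ends 8:30am at or before SLOT23 starts 12:30pm → clear.
SLOT18: ends 9:30am at or before SLOT23 starts 12:30pm → clear.
SLOT19: ends 12:00pm at or before SLOT23 starts 12:30pm → clear.
SLOT20: starts 2:15pm at or after SLOT23 ends 2:00pm → clear.
SLOT21: starts 3:45pm at or after SLOT23 ends 2:00pm → clear.
SLOT22: starts 6:00pm at or after SLOT23 ends 2:00pm → clear.

No — it doesn't clash with anything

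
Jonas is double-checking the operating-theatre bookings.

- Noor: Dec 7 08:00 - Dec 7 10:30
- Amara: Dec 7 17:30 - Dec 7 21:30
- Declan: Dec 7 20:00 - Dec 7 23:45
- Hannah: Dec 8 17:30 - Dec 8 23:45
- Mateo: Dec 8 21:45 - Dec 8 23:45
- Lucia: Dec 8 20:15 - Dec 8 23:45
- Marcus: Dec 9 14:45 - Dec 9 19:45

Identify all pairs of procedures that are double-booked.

Sorted by start: Noor, Amara, Declan, Hannah, Lucia, Mateo, Marcus.
Amara starts after Noor ends — done with Noor.
Declan starts before Amara ends → Amara and Declan overlap.
Hannah starts after Amara ends — done with Amara.
Hannah starts after Declan ends — done with Declan.
Lucia starts before Hannah ends → Hannah and Lucia overlap.
Mateo starts before Hannah ends → Hannah and Mateo overlap.
Marcus starts after Hannah ends.
Mateo starts before Lucia ends → Lucia and Mateo overlap.
Marcus starts after Lucia ends.
Marcus starts after Mateo ends.

Amara & Declan, Hannah & Lucia, Hannah & Mateo, Lucia & Mateo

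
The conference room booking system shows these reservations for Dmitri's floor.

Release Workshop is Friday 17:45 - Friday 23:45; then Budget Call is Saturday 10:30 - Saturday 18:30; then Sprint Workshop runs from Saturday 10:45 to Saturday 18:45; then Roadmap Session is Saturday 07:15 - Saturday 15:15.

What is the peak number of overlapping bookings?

3

Sweep the timeline, counting +1 at each start and −1 at each end (ends before starts at a tie):
Friday 17:45 start Release Workshop → 1
Friday 23:45 end Release Workshop → 0
Saturday 07:15 start Roadmap Session → 1
Saturday 10:30 start Budget Call → 2
Saturday 10:45 start Sprint Workshop → 3
Saturday 15:15 end Roadmap Session → 2
Saturday 18:30 end Budget Call → 1
Saturday 18:45 end Sprint Workshop → 0
Peak is 3, at Saturday 10:45 (Budget Call, Roadmap Session, Sprint Workshop).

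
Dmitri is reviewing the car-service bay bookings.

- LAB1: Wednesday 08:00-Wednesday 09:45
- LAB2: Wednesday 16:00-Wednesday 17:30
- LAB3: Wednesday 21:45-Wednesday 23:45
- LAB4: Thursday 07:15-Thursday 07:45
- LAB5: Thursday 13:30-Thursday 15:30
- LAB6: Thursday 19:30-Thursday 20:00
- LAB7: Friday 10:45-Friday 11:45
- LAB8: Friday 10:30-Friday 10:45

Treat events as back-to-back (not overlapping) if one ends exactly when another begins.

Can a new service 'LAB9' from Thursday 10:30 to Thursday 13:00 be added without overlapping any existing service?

LAB1: ends Wednesday 09:45 at or before LAB9 starts Thursday 10:30 → clear.
LAB2: ends Wednesday 17:30 at or before LAB9 starts Thursday 10:30 → clear.
LAB3: ends Wednesday 23:45 at or before LAB9 starts Thursday 10:30 → clear.
LAB4: ends Thursday 07:45 at or before LAB9 starts Thursday 10:30 → clear.
LAB5: starts Thursday 13:30 at or after LAB9 ends Thursday 13:00 → clear.
LAB6: starts Thursday 19:30 at or after LAB9 ends Thursday 13:00 → clear.
LAB8: starts Friday 10:30 at or after LAB9 ends Thursday 13:00 → clear.
LAB7: starts Friday 10:45 at or after LAB9 ends Thursday 13:00 → clear.

Yes — the slot is free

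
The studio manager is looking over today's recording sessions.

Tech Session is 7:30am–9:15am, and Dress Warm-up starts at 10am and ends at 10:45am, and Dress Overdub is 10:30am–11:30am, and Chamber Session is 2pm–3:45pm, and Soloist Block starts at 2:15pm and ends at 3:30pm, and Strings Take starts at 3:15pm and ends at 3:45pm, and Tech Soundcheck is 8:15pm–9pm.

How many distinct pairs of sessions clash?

Two intervals overlap when each starts before the other ends.
Sorted by start: Tech Session, Dress Warm-up, Dress Overdub, Chamber Session, Soloist Block, Strings Take, Tech Soundcheck.
Dress Warm-up starts after Tech Session ends — done with Tech Session.
Dress Overdub starts before Dress Warm-up ends → Dress Warm-up and Dress Overdub overlap.
Chamber Session starts after Dress Warm-up ends — done with Dress Warm-up.
Chamber Session starts after Dress Overdub ends — done with Dress Overdub.
Soloist Block starts before Chamber Session ends → Chamber Session and Soloist Block overlap.
Strings Take starts before Chamber Session ends → Chamber Session and Strings Take overlap.
Tech Soundcheck starts after Chamber Session ends.
Strings Take starts before Soloist Block ends → Soloist Block and Strings Take overlap.
Tech Soundcheck starts after Soloist Block ends.
Tech Soundcheck starts after Strings Take ends.
Overlapping pairs: Chamber Session & Soloist Block, Chamber Session & Strings Take, Dress Overdub & Dress Warm-up, Soloist Block & Strings Take — 4 in total.

4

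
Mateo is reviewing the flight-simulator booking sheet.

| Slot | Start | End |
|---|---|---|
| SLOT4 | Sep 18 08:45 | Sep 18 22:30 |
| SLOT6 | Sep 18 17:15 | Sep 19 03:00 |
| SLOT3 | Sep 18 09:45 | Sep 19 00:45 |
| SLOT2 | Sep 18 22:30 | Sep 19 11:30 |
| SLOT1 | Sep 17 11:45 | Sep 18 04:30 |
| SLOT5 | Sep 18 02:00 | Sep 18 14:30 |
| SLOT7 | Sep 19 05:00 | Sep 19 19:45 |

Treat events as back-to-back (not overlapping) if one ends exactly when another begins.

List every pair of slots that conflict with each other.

SLOT1 & SLOT5, SLOT2 & SLOT3, SLOT2 & SLOT6, SLOT2 & SLOT7, SLOT3 & SLOT4, SLOT3 & SLOT5, SLOT3 & SLOT6, SLOT4 & SLOT5, SLOT4 & SLOT6

Two intervals overlap when each starts before the other ends.
Sorted by start: SLOT1, SLOT5, SLOT4, SLOT3, SLOT6, SLOT2, SLOT7.
SLOT5 starts before SLOT1 ends → SLOT1 and SLOT5 overlap.
SLOT4 starts after SLOT1 ends, so SLOT1 has no further overlaps.
SLOT4 starts before SLOT5 ends → SLOT5 and SLOT4 overlap.
SLOT3 starts before SLOT5 ends → SLOT5 and SLOT3 overlap.
SLOT6 starts after SLOT5 ends, so SLOT5 has no further overlaps.
SLOT3 starts before SLOT4 ends → SLOT4 and SLOT3 overlap.
SLOT6 starts before SLOT4 ends → SLOT4 and SLOT6 overlap.
SLOT2 starts exactly when SLOT4 ends (back-to-back, no overlap), so SLOT4 has no further overlaps.
SLOT6 starts before SLOT3 ends → SLOT3 and SLOT6 overlap.
SLOT2 starts before SLOT3 ends → SLOT3 and SLOT2 overlap.
SLOT7 starts after SLOT3 ends.
SLOT2 starts before SLOT6 ends → SLOT6 and SLOT2 overlap.
SLOT7 starts after SLOT6 ends.
SLOT7 starts before SLOT2 ends → SLOT2 and SLOT7 overlap.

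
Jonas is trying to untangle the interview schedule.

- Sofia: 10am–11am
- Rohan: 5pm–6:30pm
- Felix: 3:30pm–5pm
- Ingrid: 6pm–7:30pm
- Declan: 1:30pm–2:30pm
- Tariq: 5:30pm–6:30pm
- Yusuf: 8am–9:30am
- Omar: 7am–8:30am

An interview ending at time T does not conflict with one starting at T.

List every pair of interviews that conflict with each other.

Ingrid & Rohan, Ingrid & Tariq, Omar & Yusuf, Rohan & Tariq

Two intervals overlap when each starts before the other ends.
Sorted by start: Omar, Yusuf, Sofia, Declan, Felix, Rohan, Tariq, Ingrid.
Yusuf starts before Omar ends → Omar and Yusuf overlap.
Sofia starts after Omar ends, so Omar has no further overlaps.
Sofia starts after Yusuf ends, so Yusuf has no further overlaps.
Declan starts after Sofia ends, so Sofia has no further overlaps.
Felix starts after Declan ends, so Declan has no further overlaps.
Rohan starts exactly when Felix ends (back-to-back, no overlap), so Felix has no further overlaps.
Tariq starts before Rohan ends → Rohan and Tariq overlap.
Ingrid starts before Rohan ends → Rohan and Ingrid overlap.
Ingrid starts before Tariq ends → Tariq and Ingrid overlap.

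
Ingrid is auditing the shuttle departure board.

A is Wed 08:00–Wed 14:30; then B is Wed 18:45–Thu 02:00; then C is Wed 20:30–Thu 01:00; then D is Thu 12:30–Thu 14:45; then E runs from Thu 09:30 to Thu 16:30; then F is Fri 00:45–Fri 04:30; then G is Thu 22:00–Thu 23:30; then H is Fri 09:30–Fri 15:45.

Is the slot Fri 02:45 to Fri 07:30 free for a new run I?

No — it overlaps F

A: ends Wed 14:30 at or before I starts Fri 02:45 → clear.
B: ends Thu 02:00 at or before I starts Fri 02:45 → clear.
C: ends Thu 01:00 at or before I starts Fri 02:45 → clear.
E: ends Thu 16:30 at or before I starts Fri 02:45 → clear.
D: ends Thu 14:45 at or before I starts Fri 02:45 → clear.
G: ends Thu 23:30 at or before I starts Fri 02:45 → clear.
F: starts Fri 00:45 before I ends Fri 07:30, and ends Fri 04:30 after I starts Fri 02:45 → overlap.
H: starts Fri 09:30 at or after I ends Fri 07:30 → clear.
I overlaps F.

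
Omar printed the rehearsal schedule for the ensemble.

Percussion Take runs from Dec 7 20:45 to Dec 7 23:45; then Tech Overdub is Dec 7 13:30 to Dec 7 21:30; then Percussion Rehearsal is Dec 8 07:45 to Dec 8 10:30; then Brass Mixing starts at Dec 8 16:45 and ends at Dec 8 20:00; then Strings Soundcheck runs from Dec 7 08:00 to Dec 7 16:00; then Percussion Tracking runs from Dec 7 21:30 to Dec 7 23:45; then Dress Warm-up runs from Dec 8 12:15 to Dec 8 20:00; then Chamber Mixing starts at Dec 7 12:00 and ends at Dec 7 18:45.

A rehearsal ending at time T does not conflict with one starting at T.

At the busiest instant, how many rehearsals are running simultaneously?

Sort all start/end points and keep a running count:
Dec 7 08:00 start Strings Soundcheck → 1
Dec 7 12:00 start Chamber Mixing → 2
Dec 7 13:30 start Tech Overdub → 3
Dec 7 16:00 end Strings Soundcheck → 2
Dec 7 18:45 end Chamber Mixing → 1
Dec 7 20:45 start Percussion Take → 2
Dec 7 21:30 end Tech Overdub → 1
Dec 7 21:30 start Percussion Tracking → 2
Dec 7 23:45 end Percussion Take → 1
Dec 7 23:45 end Percussion Tracking → 0
Dec 8 07:45 start Percussion Rehearsal → 1
Dec 8 10:30 end Percussion Rehearsal → 0
Dec 8 12:15 start Dress Warm-up → 1
Dec 8 16:45 start Brass Mixing → 2
Dec 8 20:00 end Brass Mixing → 1
Dec 8 20:00 end Dress Warm-up → 0
Peak is 3, at Dec 7 13:30 (Chamber Mixing, Strings Soundcheck, Tech Overdub).

3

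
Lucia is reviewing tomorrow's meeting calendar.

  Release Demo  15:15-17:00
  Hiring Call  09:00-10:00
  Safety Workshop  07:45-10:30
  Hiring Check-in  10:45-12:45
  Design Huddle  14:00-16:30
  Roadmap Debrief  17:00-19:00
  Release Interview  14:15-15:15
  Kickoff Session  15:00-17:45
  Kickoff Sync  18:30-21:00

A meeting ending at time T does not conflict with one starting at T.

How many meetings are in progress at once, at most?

3

Sort all start/end points and keep a running count:
07:45 start Safety Workshop → 1
09:00 start Hiring Call → 2
10:00 end Hiring Call → 1
10:30 end Safety Workshop → 0
10:45 start Hiring Check-in → 1
12:45 end Hiring Check-in → 0
14:00 start Design Huddle → 1
14:15 start Release Interview → 2
15:00 start Kickoff Session → 3
15:15 end Release Interview → 2
15:15 start Release Demo → 3
16:30 end Design Huddle → 2
17:00 end Release Demo → 1
17:00 start Roadmap Debrief → 2
17:45 end Kickoff Session → 1
18:30 start Kickoff Sync → 2
19:00 end Roadmap Debrief → 1
21:00 end Kickoff Sync → 0
Peak is 3, at 15:00 (Design Huddle, Kickoff Session, Release Interview).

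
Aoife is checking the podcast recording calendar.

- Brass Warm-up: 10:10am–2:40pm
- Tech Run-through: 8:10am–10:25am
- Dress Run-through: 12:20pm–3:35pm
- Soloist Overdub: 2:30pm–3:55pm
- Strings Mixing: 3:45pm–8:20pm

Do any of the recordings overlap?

Sorted by start: Tech Run-through, Brass Warm-up, Dress Run-through, Soloist Overdub, Strings Mixing.
Brass Warm-up starts before Tech Run-through ends → Tech Run-through and Brass Warm-up overlap.
That's a conflict, so the schedule is not conflict-free.

Yes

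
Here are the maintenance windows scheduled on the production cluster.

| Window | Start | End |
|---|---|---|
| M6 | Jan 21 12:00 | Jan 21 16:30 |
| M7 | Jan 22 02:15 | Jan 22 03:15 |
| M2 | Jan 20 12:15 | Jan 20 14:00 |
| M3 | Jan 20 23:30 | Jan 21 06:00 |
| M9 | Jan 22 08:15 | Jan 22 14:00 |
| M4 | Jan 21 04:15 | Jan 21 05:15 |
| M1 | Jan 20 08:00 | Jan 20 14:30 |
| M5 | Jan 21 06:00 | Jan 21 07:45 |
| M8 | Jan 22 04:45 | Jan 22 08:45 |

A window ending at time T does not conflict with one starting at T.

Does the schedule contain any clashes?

Yes

Sorted by start: M1, M2, M3, M4, M5, M6, M7, M8, M9.
M2 starts before M1 ends → M1 and M2 overlap.
That's a conflict, so the schedule is not conflict-free.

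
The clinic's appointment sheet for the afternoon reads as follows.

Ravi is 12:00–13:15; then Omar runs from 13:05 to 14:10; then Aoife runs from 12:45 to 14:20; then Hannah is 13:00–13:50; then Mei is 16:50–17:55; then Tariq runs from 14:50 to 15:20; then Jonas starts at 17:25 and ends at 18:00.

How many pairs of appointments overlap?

7

Sorted by start: Ravi, Aoife, Hannah, Omar, Tariq, Mei, Jonas.
Aoife starts before Ravi ends → Ravi and Aoife overlap.
Hannah starts before Ravi ends → Ravi and Hannah overlap.
Omar starts before Ravi ends → Ravi and Omar overlap.
Tariq starts after Ravi ends — done with Ravi.
Hannah starts before Aoife ends → Aoife and Hannah overlap.
Omar starts before Aoife ends → Aoife and Omar overlap.
Tariq starts after Aoife ends — done with Aoife.
Omar starts before Hannah ends → Hannah and Omar overlap.
Tariq starts after Hannah ends — done with Hannah.
Tariq starts after Omar ends — done with Omar.
Mei starts after Tariq ends — done with Tariq.
Jonas starts before Mei ends → Mei and Jonas overlap.
Overlapping pairs: Aoife & Hannah, Aoife & Omar, Aoife & Ravi, Hannah & Omar, Hannah & Ravi, Jonas & Mei, Omar & Ravi — 7 in total.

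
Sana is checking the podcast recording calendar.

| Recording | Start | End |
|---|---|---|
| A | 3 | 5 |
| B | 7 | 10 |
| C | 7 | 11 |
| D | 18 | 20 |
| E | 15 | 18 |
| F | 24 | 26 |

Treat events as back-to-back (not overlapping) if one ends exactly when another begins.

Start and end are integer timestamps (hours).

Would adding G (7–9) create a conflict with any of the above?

Yes — it overlaps B, C

A: ends 5 at or before G starts 7 → clear.
B: starts 7 before G ends 9, and ends 10 after G starts 7 → overlap.
C: starts 7 before G ends 9, and ends 11 after G starts 7 → overlap.
E: starts 15 at or after G ends 9 → clear.
D: starts 18 at or after G ends 9 → clear.
F: starts 24 at or after G ends 9 → clear.
G overlaps B, C.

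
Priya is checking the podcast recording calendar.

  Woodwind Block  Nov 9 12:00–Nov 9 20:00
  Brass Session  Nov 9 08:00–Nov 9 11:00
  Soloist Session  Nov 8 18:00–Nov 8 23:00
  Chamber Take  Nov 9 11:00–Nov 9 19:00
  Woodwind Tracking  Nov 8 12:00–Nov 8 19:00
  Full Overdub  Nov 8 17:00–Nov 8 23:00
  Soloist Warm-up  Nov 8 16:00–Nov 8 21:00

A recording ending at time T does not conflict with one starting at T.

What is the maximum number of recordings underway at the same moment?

4

Walk through starts and ends in time order (an end at T is processed before a start at T):
Nov 8 12:00 start Woodwind Tracking → 1
Nov 8 16:00 start Soloist Warm-up → 2
Nov 8 17:00 start Full Overdub → 3
Nov 8 18:00 start Soloist Session → 4
Nov 8 19:00 end Woodwind Tracking → 3
Nov 8 21:00 end Soloist Warm-up → 2
Nov 8 23:00 end Full Overdub → 1
Nov 8 23:00 end Soloist Session → 0
Nov 9 08:00 start Brass Session → 1
Nov 9 11:00 end Brass Session → 0
Nov 9 11:00 start Chamber Take → 1
Nov 9 12:00 start Woodwind Block → 2
Nov 9 19:00 end Chamber Take → 1
Nov 9 20:00 end Woodwind Block → 0
Peak is 4, at Nov 8 18:00 (Full Overdub, Soloist Session, Soloist Warm-up, Woodwind Tracking).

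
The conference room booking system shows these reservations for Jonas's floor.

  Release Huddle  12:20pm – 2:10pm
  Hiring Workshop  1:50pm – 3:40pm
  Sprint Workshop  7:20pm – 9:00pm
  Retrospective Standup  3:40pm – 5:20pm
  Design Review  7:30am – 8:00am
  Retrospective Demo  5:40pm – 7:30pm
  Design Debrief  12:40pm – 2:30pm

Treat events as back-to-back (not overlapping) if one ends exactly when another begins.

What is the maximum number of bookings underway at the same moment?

Walk through starts and ends in time order (an end at T is processed before a start at T):
7:30am start Design Review → 1
8:00am end Design Review → 0
12:20pm start Release Huddle → 1
12:40pm start Design Debrief → 2
1:50pm start Hiring Workshop → 3
2:10pm end Release Huddle → 2
2:30pm end Design Debrief → 1
3:40pm end Hiring Workshop → 0
3:40pm start Retrospective Standup → 1
5:20pm end Retrospective Standup → 0
5:40pm start Retrospective Demo → 1
7:20pm start Sprint Workshop → 2
7:30pm end Retrospective Demo → 1
9:00pm end Sprint Workshop → 0
Peak is 3, at 1:50pm (Design Debrief, Hiring Workshop, Release Huddle).

3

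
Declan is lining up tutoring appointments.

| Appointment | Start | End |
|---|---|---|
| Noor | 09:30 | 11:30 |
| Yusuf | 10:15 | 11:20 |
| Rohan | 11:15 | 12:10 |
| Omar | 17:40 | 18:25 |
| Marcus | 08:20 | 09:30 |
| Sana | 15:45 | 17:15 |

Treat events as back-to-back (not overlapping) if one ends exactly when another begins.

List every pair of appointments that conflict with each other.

Two intervals overlap when each starts before the other ends.
Sorted by start: Marcus, Noor, Yusuf, Rohan, Sana, Omar.
Noor starts exactly when Marcus ends (back-to-back, no overlap), so Marcus has no further overlaps.
Yusuf starts before Noor ends → Noor and Yusuf overlap.
Rohan starts before Noor ends → Noor and Rohan overlap.
Sana starts after Noor ends, so Noor has no further overlaps.
Rohan starts before Yusuf ends → Yusuf and Rohan overlap.
Sana starts after Yusuf ends, so Yusuf has no further overlaps.
Sana starts after Rohan ends, so Rohan has no further overlaps.
Omar starts after Sana ends.

Noor & Rohan, Noor & Yusuf, Rohan & Yusuf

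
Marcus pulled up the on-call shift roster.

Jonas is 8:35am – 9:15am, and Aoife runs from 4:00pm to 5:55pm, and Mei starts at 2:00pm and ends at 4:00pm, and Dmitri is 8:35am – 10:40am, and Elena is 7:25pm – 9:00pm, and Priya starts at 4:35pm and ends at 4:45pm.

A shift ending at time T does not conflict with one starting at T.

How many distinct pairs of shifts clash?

2

Sorted by start: Jonas, Dmitri, Mei, Aoife, Priya, Elena.
Dmitri starts before Jonas ends → Jonas and Dmitri overlap.
Mei starts after Jonas ends, so nothing later overlaps Jonas either.
Mei starts after Dmitri ends, so nothing later overlaps Dmitri either.
Aoife starts exactly when Mei ends (back-to-back, no overlap), so nothing later overlaps Mei either.
Priya starts before Aoife ends → Aoife and Priya overlap.
Elena starts after Aoife ends.
Elena starts after Priya ends.
Overlapping pairs: Aoife & Priya, Dmitri & Jonas — 2 in total.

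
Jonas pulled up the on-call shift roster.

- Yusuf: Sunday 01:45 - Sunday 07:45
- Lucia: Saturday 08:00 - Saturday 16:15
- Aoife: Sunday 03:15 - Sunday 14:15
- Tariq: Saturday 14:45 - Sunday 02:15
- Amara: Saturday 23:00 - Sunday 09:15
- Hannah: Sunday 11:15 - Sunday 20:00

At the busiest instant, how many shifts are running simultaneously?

Walk through starts and ends in time order (an end at T is processed before a start at T):
Saturday 08:00 start Lucia → 1
Saturday 14:45 start Tariq → 2
Saturday 16:15 end Lucia → 1
Saturday 23:00 start Amara → 2
Sunday 01:45 start Yusuf → 3
Sunday 02:15 end Tariq → 2
Sunday 03:15 start Aoife → 3
Sunday 07:45 end Yusuf → 2
Sunday 09:15 end Amara → 1
Sunday 11:15 start Hannah → 2
Sunday 14:15 end Aoife → 1
Sunday 20:00 end Hannah → 0
Peak is 3, at Sunday 01:45 (Amara, Tariq, Yusuf).

3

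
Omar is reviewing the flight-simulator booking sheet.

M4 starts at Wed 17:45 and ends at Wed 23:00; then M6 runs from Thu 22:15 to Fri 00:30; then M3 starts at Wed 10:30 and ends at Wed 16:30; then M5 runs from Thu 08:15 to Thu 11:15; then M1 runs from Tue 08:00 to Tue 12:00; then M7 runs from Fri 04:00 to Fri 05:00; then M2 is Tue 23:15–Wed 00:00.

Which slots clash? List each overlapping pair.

Sorted by start: M1, M2, M3, M4, M5, M6, M7.
M2 starts after M1 ends — done with M1.
M3 starts after M2 ends — done with M2.
M4 starts after M3 ends — done with M3.
M5 starts after M4 ends — done with M4.
M6 starts after M5 ends — done with M5.
M7 starts after M6 ends.

no overlapping pairs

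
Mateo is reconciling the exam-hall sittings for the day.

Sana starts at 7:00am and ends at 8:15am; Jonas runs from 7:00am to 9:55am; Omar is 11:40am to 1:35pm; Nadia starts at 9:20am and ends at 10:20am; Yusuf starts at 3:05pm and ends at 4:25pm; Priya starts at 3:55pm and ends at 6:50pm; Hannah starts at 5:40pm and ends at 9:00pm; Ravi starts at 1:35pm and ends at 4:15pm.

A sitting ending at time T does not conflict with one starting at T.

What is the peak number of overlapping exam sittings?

Sort all start/end points and keep a running count:
7:00am start Jonas → 1
7:00am start Sana → 2
8:15am end Sana → 1
9:20am start Nadia → 2
9:55am end Jonas → 1
10:20am end Nadia → 0
11:40am start Omar → 1
1:35pm end Omar → 0
1:35pm start Ravi → 1
3:05pm start Yusuf → 2
3:55pm start Priya → 3
4:15pm end Ravi → 2
4:25pm end Yusuf → 1
5:40pm start Hannah → 2
6:50pm end Priya → 1
9:00pm end Hannah → 0
Peak is 3, at 3:55pm (Priya, Ravi, Yusuf).

3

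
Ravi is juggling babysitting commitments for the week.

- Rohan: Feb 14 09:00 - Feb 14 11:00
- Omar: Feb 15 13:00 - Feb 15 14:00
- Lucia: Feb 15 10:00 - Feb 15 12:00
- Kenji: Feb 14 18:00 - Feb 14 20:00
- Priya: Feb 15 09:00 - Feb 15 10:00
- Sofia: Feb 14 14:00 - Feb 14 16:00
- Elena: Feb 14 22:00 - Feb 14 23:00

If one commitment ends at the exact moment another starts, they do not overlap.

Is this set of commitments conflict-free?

Yes

Check each pair: they overlap iff neither finishes before the other starts.
Sorted by start: Rohan, Sofia, Kenji, Elena, Priya, Lucia, Omar.
Sofia starts after Rohan ends — done with Rohan.
Kenji starts after Sofia ends — done with Sofia.
Elena starts after Kenji ends — done with Kenji.
Priya starts after Elena ends — done with Elena.
Lucia starts exactly when Priya ends (back-to-back, no overlap) — done with Priya.
Omar starts after Lucia ends.
Every pair is clear; the schedule has no overlaps.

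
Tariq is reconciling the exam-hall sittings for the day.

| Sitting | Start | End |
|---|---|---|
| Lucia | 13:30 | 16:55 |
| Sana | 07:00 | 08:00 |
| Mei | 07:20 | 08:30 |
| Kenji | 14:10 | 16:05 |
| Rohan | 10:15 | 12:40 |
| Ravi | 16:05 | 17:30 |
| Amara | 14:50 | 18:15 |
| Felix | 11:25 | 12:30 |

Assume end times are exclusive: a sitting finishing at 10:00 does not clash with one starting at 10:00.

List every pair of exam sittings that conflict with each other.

Sorted by start: Sana, Mei, Rohan, Felix, Lucia, Kenji, Amara, Ravi.
Mei starts before Sana ends → Sana and Mei overlap.
Rohan starts after Sana ends; Sana is clear from here.
Rohan starts after Mei ends; Mei is clear from here.
Felix starts before Rohan ends → Rohan and Felix overlap.
Lucia starts after Rohan ends; Rohan is clear from here.
Lucia starts after Felix ends; Felix is clear from here.
Kenji starts before Lucia ends → Lucia and Kenji overlap.
Amara starts before Lucia ends → Lucia and Amara overlap.
Ravi starts before Lucia ends → Lucia and Ravi overlap.
Amara starts before Kenji ends → Kenji and Amara overlap.
Ravi starts exactly when Kenji ends (back-to-back, no overlap).
Ravi starts before Amara ends → Amara and Ravi overlap.

Amara & Kenji, Amara & Lucia, Amara & Ravi, Felix & Rohan, Kenji & Lucia, Lucia & Ravi, Mei & Sana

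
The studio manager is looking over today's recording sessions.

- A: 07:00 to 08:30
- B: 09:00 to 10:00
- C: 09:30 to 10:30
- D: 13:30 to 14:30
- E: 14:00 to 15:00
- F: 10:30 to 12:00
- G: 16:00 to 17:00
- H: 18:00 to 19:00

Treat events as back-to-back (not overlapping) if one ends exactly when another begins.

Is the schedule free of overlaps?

Two intervals overlap when each starts before the other ends.
Sorted by start: A, B, C, F, D, E, G, H.
B starts after A ends — done with A.
C starts before B ends → B and C overlap.
That's a conflict, so the schedule is not conflict-free.

No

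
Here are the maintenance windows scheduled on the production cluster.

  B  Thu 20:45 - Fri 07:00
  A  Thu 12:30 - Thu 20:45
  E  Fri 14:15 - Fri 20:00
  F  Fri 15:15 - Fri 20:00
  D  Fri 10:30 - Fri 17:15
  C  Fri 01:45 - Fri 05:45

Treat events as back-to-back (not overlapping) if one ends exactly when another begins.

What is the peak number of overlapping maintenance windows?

3

Sort all start/end points and keep a running count:
Thu 12:30 start A → 1
Thu 20:45 end A → 0
Thu 20:45 start B → 1
Fri 01:45 start C → 2
Fri 05:45 end C → 1
Fri 07:00 end B → 0
Fri 10:30 start D → 1
Fri 14:15 start E → 2
Fri 15:15 start F → 3
Fri 17:15 end D → 2
Fri 20:00 end E → 1
Fri 20:00 end F → 0
Peak is 3, at Fri 15:15 (D, E, F).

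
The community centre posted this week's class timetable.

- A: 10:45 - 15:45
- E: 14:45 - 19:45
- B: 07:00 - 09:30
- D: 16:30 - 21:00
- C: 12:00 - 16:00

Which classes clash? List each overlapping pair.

A & C, A & E, C & E, D & E

Two intervals overlap when each starts before the other ends.
Sorted by start: B, A, C, E, D.
A starts after B ends, so nothing later overlaps B either.
C starts before A ends → A and C overlap.
E starts before A ends → A and E overlap.
D starts after A ends.
E starts before C ends → C and E overlap.
D starts after C ends.
D starts before E ends → E and D overlap.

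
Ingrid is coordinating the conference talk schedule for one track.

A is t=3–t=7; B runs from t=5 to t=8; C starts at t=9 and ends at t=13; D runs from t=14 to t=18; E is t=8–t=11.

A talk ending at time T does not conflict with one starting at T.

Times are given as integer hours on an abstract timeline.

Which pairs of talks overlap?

A & B, C & E

Two intervals overlap when each starts before the other ends.
Sorted by start: A, B, E, C, D.
B starts before A ends → A and B overlap.
E starts after A ends, so A has no further overlaps.
E starts exactly when B ends (back-to-back, no overlap), so B has no further overlaps.
C starts before E ends → E and C overlap.
D starts after E ends.
D starts after C ends.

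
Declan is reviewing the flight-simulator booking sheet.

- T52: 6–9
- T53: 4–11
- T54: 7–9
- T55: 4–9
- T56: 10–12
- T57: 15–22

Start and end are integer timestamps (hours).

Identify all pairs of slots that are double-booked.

Two intervals overlap when each starts before the other ends.
Sorted by start: T53, T55, T52, T54, T56, T57.
T55 starts before T53 ends → T53 and T55 overlap.
T52 starts before T53 ends → T53 and T52 overlap.
T54 starts before T53 ends → T53 and T54 overlap.
T56 starts before T53 ends → T53 and T56 overlap.
T57 starts after T53 ends.
T52 starts before T55 ends → T55 and T52 overlap.
T54 starts before T55 ends → T55 and T54 overlap.
T56 starts after T55 ends, so nothing later overlaps T55 either.
T54 starts before T52 ends → T52 and T54 overlap.
T56 starts after T52 ends, so nothing later overlaps T52 either.
T56 starts after T54 ends, so nothing later overlaps T54 either.
T57 starts after T56 ends.

T52 & T53, T52 & T54, T52 & T55, T53 & T54, T53 & T55, T53 & T56, T54 & T55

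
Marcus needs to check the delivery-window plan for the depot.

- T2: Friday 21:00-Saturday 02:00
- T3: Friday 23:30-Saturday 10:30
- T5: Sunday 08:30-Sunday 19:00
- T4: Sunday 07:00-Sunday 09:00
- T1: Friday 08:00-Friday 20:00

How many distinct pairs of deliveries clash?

Two intervals overlap when each starts before the other ends.
Sorted by start: T1, T2, T3, T4, T5.
T2 starts after T1 ends, so nothing later overlaps T1 either.
T3 starts before T2 ends → T2 and T3 overlap.
T4 starts after T2 ends, so nothing later overlaps T2 either.
T4 starts after T3 ends, so nothing later overlaps T3 either.
T5 starts before T4 ends → T4 and T5 overlap.
Overlapping pairs: T2 & T3, T4 & T5 — 2 in total.

2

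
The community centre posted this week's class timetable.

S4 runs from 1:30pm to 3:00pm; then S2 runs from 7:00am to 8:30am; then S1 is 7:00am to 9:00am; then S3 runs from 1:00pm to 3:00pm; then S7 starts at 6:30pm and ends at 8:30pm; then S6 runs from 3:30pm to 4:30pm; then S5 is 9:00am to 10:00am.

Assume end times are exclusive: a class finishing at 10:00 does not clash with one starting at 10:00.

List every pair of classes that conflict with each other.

S1 & S2, S3 & S4

Sorted by start: S1, S2, S5, S3, S4, S6, S7.
S2 starts before S1 ends → S1 and S2 overlap.
S5 starts exactly when S1 ends (back-to-back, no overlap), so S1 has no further overlaps.
S5 starts after S2 ends, so S2 has no further overlaps.
S3 starts after S5 ends, so S5 has no further overlaps.
S4 starts before S3 ends → S3 and S4 overlap.
S6 starts after S3 ends, so S3 has no further overlaps.
S6 starts after S4 ends, so S4 has no further overlaps.
S7 starts after S6 ends.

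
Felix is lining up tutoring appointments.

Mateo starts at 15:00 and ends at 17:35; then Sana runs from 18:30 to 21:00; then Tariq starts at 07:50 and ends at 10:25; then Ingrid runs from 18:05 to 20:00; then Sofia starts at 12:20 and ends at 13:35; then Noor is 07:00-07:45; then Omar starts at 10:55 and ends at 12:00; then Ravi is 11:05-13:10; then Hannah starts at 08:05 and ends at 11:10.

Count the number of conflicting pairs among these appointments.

6

Sorted by start: Noor, Tariq, Hannah, Omar, Ravi, Sofia, Mateo, Ingrid, Sana.
Tariq starts after Noor ends — done with Noor.
Hannah starts before Tariq ends → Tariq and Hannah overlap.
Omar starts after Tariq ends — done with Tariq.
Omar starts before Hannah ends → Hannah and Omar overlap.
Ravi starts before Hannah ends → Hannah and Ravi overlap.
Sofia starts after Hannah ends — done with Hannah.
Ravi starts before Omar ends → Omar and Ravi overlap.
Sofia starts after Omar ends — done with Omar.
Sofia starts before Ravi ends → Ravi and Sofia overlap.
Mateo starts after Ravi ends — done with Ravi.
Mateo starts after Sofia ends — done with Sofia.
Ingrid starts after Mateo ends — done with Mateo.
Sana starts before Ingrid ends → Ingrid and Sana overlap.
Overlapping pairs: Hannah & Omar, Hannah & Ravi, Hannah & Tariq, Ingrid & Sana, Omar & Ravi, Ravi & Sofia — 6 in total.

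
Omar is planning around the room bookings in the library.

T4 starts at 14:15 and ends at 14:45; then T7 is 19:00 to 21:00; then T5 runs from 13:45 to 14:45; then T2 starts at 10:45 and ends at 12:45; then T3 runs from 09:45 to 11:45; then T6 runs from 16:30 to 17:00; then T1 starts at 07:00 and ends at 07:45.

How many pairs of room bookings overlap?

Sorted by start: T1, T3, T2, T5, T4, T6, T7.
T3 starts after T1 ends, so nothing later overlaps T1 either.
T2 starts before T3 ends → T3 and T2 overlap.
T5 starts after T3 ends, so nothing later overlaps T3 either.
T5 starts after T2 ends, so nothing later overlaps T2 either.
T4 starts before T5 ends → T5 and T4 overlap.
T6 starts after T5 ends, so nothing later overlaps T5 either.
T6 starts after T4 ends, so nothing later overlaps T4 either.
T7 starts after T6 ends.
Overlapping pairs: T2 & T3, T4 & T5 — 2 in total.

2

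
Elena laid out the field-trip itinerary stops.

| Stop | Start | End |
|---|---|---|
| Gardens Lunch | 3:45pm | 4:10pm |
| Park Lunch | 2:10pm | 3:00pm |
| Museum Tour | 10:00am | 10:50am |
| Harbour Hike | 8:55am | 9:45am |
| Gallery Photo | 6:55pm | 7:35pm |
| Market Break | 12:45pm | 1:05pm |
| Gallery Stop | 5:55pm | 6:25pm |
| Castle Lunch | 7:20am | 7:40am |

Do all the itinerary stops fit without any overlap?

Yes

Two intervals overlap when each starts before the other ends.
Sorted by start: Castle Lunch, Harbour Hike, Museum Tour, Market Break, Park Lunch, Gardens Lunch, Gallery Stop, Gallery Photo.
Harbour Hike starts after Castle Lunch ends, so Castle Lunch has no further overlaps.
Museum Tour starts after Harbour Hike ends, so Harbour Hike has no further overlaps.
Market Break starts after Museum Tour ends, so Museum Tour has no further overlaps.
Park Lunch starts after Market Break ends, so Market Break has no further overlaps.
Gardens Lunch starts after Park Lunch ends, so Park Lunch has no further overlaps.
Gallery Stop starts after Gardens Lunch ends, so Gardens Lunch has no further overlaps.
Gallery Photo starts after Gallery Stop ends.
Every pair is clear; the schedule has no overlaps.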